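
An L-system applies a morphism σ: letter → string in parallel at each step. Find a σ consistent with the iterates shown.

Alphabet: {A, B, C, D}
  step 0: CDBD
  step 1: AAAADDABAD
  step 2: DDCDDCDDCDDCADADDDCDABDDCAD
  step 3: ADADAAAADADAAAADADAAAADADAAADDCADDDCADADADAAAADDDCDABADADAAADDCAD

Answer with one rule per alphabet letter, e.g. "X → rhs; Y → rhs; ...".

A->DDC, B->DAB, C->AAA, D->AD

  step 2 ⇒ step 3: DDCDDCDDCDDCADADDDCDABDDCAD ⇒ AD·AD·AAA·AD·AD·AAA·AD·AD·AAA·AD·AD·AAA·DDC·AD·DDC·AD·AD·AD·AAA·AD·DDC·DAB·AD·AD·AAA·DDC·AD
    A ↦ DDC
    B ↦ DAB
    C ↦ AAA
    D ↦ AD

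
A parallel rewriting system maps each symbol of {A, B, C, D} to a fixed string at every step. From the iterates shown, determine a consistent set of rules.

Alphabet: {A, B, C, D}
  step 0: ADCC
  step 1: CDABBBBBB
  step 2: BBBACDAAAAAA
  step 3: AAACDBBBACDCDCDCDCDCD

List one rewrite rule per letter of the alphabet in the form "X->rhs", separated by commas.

A->CD, B->A, C->BBB, D->A

  step 2 ⇒ step 3: BBBACDAAAAAA ⇒ A·A·A·CD·BBB·A·CD·CD·CD·CD·CD·CD
    A ↦ CD
    B ↦ A
    C ↦ BBB
    D ↦ A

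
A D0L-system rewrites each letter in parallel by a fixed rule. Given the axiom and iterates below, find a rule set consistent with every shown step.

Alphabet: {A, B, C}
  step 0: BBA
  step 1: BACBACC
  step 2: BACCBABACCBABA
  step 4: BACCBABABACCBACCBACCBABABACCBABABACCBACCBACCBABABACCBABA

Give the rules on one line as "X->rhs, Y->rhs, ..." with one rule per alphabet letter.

  step 1 ⇒ step 2: BACBACC ⇒ BAC·C·BA·BAC·C·BA·BA
    A ↦ C
    B ↦ BAC
    C ↦ BA

A->C, B->BAC, C->BA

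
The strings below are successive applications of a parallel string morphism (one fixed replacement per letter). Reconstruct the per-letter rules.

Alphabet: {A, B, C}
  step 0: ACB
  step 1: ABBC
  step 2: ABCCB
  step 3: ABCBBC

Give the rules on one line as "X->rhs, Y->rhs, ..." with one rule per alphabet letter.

  step 2 ⇒ step 3: ABCCB ⇒ AB·C·B·B·C
    A ↦ AB
    B ↦ C
    C ↦ B

A->AB, B->C, C->B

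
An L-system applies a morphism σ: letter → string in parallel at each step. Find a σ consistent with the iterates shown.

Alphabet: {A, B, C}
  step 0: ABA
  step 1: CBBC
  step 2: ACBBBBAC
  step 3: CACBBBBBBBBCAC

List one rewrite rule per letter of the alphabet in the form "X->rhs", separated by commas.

  step 2 ⇒ step 3: ACBBBBAC ⇒ C·AC·BB·BB·BB·BB·C·AC
    A ↦ C
    B ↦ BB
    C ↦ AC

A->C, B->BB, C->AC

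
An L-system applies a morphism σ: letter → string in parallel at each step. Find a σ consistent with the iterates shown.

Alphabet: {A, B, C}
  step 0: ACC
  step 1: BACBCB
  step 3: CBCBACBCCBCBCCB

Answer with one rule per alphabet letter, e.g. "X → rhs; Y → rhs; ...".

  step 0 ⇒ step 1: ACC ⇒ BA·CB·CB
    A ↦ BA
    C ↦ CB
    B ↦ C  (constrained at step 1)

A->BA, B->C, C->CB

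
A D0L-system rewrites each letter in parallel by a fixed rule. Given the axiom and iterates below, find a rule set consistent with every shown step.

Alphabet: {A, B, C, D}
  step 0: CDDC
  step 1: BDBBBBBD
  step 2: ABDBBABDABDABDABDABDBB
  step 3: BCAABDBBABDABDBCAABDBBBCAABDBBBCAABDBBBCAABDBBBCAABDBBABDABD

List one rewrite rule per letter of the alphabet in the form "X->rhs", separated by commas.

  step 2 ⇒ step 3: ABDBBABDABDABDABDABDBB ⇒ BCA·ABD·BB·ABD·ABD·BCA·ABD·BB·BCA·ABD·BB·BCA·ABD·BB·BCA·ABD·BB·BCA·ABD·BB·ABD·ABD
    A ↦ BCA
    B ↦ ABD
    D ↦ BB
  step 0 ⇒ step 1: CDDC ⇒ BD·BB·BB·BD
    C ↦ BD

A->BCA, B->ABD, C->BD, D->BB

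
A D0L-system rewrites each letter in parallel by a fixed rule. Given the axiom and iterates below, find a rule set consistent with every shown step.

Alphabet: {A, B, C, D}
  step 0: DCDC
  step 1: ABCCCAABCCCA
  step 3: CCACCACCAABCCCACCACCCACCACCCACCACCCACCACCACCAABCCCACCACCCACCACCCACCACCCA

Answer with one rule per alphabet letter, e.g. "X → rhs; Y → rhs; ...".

A->C, B->CCD, C->CCA, D->ABC

  step 0 ⇒ step 1: DCDC ⇒ ABC·CCA·ABC·CCA
    C ↦ CCA
    D ↦ ABC
    A ↦ C  (constrained at step 1)
    B ↦ CCD  (constrained at step 1)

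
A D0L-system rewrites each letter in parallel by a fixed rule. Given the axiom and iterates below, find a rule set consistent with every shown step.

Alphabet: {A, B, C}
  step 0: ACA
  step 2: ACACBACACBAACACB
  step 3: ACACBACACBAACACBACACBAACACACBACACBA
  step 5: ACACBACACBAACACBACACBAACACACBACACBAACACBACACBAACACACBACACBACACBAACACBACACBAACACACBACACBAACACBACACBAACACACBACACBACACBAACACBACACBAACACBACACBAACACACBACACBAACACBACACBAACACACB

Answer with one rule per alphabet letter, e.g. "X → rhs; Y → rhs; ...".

A->AC, B->A, C->ACB

  step 2 ⇒ step 3: ACACBACACBAACACB ⇒ AC·ACB·AC·ACB·A·AC·ACB·AC·ACB·A·AC·AC·ACB·AC·ACB·A
    A ↦ AC
    B ↦ A
    C ↦ ACB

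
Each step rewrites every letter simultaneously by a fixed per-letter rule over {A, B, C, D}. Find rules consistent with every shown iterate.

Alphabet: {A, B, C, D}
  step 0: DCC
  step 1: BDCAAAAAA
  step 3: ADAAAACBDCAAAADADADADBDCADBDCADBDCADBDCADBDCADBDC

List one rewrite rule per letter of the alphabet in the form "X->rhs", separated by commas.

  step 0 ⇒ step 1: DCC ⇒ BDC·AAA·AAA
    C ↦ AAA
    D ↦ BDC
    A ↦ AD  (constrained at step 1)
    B ↦ AC  (constrained at step 1)

A->AD, B->AC, C->AAA, D->BDC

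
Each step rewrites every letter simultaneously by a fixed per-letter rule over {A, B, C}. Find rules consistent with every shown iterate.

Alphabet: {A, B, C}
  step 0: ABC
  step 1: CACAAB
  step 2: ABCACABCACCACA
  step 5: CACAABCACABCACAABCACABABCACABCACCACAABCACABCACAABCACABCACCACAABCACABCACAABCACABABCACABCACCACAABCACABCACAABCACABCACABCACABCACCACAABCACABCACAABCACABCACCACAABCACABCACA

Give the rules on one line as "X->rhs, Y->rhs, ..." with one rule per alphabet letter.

A->CAC, B->A, C->AB

  step 1 ⇒ step 2: CACAAB ⇒ AB·CAC·AB·CAC·CAC·A
    A ↦ CAC
    B ↦ A
    C ↦ AB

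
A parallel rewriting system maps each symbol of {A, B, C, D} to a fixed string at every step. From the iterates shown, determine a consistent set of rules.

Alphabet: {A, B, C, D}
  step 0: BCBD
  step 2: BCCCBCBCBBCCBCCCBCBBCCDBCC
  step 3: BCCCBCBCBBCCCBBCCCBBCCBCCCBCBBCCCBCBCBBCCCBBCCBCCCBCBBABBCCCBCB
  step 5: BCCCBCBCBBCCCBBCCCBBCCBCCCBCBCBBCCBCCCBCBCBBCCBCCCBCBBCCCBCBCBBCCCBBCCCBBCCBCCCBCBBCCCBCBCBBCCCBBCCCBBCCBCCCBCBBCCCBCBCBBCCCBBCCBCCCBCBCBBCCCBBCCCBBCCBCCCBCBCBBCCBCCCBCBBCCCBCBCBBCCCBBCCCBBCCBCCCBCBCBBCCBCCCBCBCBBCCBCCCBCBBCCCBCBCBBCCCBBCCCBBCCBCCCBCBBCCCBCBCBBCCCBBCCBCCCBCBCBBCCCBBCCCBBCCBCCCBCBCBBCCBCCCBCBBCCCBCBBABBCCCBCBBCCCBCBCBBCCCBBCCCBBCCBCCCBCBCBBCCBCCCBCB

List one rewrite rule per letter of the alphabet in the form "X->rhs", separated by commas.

A->D, B->BCC, C->CB, D->BAB

  step 2 ⇒ step 3: BCCCBCBCBBCCBCCCBCBBCCDBCC ⇒ BCC·CB·CB·CB·BCC·CB·BCC·CB·BCC·BCC·CB·CB·BCC·CB·CB·CB·BCC·CB·BCC·BCC·CB·CB·BAB·BCC·CB·CB
    B ↦ BCC
    C ↦ CB
    D ↦ BAB
    A ↦ D  (constrained at step 3)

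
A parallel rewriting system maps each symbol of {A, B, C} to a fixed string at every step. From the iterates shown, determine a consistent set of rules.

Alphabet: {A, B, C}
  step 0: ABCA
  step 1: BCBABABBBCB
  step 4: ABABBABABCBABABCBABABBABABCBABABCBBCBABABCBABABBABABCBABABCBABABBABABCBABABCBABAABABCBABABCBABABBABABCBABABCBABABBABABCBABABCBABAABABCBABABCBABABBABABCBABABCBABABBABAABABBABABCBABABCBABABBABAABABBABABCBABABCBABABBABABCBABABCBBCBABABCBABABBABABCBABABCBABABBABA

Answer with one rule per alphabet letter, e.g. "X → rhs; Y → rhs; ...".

A->BCB, B->ABA, C->BB

  step 0 ⇒ step 1: ABCA ⇒ BCB·ABA·BB·BCB
    A ↦ BCB
    B ↦ ABA
    C ↦ BB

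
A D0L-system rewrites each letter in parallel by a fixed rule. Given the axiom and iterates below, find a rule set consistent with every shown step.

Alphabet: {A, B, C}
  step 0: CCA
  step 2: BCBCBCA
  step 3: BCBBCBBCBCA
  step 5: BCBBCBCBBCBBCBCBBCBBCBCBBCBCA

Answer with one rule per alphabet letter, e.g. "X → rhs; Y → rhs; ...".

  step 2 ⇒ step 3: BCBCBCA ⇒ BC·B·BC·B·BC·B·CA
    A ↦ CA
    B ↦ BC
    C ↦ B

A->CA, B->BC, C->B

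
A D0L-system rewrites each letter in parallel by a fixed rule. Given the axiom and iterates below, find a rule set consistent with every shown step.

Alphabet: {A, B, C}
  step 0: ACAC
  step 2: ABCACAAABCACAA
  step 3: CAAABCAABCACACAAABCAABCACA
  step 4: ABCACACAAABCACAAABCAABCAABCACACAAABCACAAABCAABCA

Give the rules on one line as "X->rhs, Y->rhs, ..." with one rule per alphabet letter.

A->CA, B->A, C->AB

  step 3 ⇒ step 4: CAAABCAABCACACAAABCAABCACA ⇒ AB·CA·CA·CA·A·AB·CA·CA·A·AB·CA·AB·CA·AB·CA·CA·CA·A·AB·CA·CA·A·AB·CA·AB·CA
    A ↦ CA
    B ↦ A
    C ↦ AB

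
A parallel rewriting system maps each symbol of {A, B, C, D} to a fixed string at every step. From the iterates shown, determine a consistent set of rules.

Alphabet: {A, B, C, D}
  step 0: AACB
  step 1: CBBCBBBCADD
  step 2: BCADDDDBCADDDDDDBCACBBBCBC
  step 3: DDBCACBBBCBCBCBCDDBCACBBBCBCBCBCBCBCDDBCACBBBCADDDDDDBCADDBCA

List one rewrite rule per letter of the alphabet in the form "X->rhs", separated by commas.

  step 2 ⇒ step 3: BCADDDDBCADDDDDDBCACBBBCBC ⇒ DD·BCA·CBB·BC·BC·BC·BC·DD·BCA·CBB·BC·BC·BC·BC·BC·BC·DD·BCA·CBB·BCA·DD·DD·DD·BCA·DD·BCA
    A ↦ CBB
    B ↦ DD
    C ↦ BCA
    D ↦ BC

A->CBB, B->DD, C->BCA, D->BC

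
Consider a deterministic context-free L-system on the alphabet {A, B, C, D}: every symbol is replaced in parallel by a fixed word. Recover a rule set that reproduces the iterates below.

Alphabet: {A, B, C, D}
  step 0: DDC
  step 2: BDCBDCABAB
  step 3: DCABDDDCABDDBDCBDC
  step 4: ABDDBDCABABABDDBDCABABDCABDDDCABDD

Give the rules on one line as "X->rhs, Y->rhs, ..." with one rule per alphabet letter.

  step 3 ⇒ step 4: DCABDDDCABDDBDCBDC ⇒ AB·DD·B·DC·AB·AB·AB·DD·B·DC·AB·AB·DC·AB·DD·DC·AB·DD
    A ↦ B
    B ↦ DC
    C ↦ DD
    D ↦ AB

A->B, B->DC, C->DD, D->AB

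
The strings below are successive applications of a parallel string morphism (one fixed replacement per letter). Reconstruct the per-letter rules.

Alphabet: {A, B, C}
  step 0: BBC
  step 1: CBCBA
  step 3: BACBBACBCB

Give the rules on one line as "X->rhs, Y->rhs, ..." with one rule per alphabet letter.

A->B, B->CB, C->A

  step 0 ⇒ step 1: BBC ⇒ CB·CB·A
    B ↦ CB
    C ↦ A
    A ↦ B  (constrained at step 1)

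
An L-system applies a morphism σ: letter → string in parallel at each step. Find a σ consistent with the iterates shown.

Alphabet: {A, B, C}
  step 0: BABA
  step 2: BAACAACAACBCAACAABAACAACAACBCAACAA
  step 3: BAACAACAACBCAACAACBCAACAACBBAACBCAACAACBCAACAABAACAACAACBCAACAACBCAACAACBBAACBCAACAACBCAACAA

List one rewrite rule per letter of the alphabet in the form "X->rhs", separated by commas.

A->CAA, B->BAA, C->CB

  step 2 ⇒ step 3: BAACAACAACBCAACAABAACAACAACBCAACAA ⇒ BAA·CAA·CAA·CB·CAA·CAA·CB·CAA·CAA·CB·BAA·CB·CAA·CAA·CB·CAA·CAA·BAA·CAA·CAA·CB·CAA·CAA·CB·CAA·CAA·CB·BAA·CB·CAA·CAA·CB·CAA·CAA
    A ↦ CAA
    B ↦ BAA
    C ↦ CB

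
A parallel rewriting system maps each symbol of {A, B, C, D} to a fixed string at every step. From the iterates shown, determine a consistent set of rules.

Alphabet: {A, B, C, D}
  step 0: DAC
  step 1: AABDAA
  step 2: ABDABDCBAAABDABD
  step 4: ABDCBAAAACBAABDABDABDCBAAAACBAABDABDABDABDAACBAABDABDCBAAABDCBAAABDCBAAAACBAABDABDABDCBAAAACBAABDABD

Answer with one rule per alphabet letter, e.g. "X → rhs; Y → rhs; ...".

  step 1 ⇒ step 2: AABDAA ⇒ ABD·ABD·CBA·A·ABD·ABD
    A ↦ ABD
    B ↦ CBA
    D ↦ A
  step 0 ⇒ step 1: DAC ⇒ A·ABD·AA
    C ↦ AA

A->ABD, B->CBA, C->AA, D->A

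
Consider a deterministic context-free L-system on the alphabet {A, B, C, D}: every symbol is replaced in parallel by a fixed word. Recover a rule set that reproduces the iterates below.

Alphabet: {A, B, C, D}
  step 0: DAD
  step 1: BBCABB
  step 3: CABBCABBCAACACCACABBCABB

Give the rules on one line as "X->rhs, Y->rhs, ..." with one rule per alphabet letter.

  step 0 ⇒ step 1: DAD ⇒ BB·CA·BB
    A ↦ CA
    D ↦ BB
    B ↦ AD  (constrained at step 1)
    C ↦ AC  (constrained at step 1)

A->CA, B->AD, C->AC, D->BB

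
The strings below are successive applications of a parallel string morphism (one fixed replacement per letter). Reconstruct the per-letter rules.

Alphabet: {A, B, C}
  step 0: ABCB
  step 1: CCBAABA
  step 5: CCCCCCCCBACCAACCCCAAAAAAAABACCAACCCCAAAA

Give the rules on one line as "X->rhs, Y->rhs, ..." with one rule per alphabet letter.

  step 0 ⇒ step 1: ABCB ⇒ CC·BA·A·BA
    A ↦ CC
    B ↦ BA
    C ↦ A

A->CC, B->BA, C->A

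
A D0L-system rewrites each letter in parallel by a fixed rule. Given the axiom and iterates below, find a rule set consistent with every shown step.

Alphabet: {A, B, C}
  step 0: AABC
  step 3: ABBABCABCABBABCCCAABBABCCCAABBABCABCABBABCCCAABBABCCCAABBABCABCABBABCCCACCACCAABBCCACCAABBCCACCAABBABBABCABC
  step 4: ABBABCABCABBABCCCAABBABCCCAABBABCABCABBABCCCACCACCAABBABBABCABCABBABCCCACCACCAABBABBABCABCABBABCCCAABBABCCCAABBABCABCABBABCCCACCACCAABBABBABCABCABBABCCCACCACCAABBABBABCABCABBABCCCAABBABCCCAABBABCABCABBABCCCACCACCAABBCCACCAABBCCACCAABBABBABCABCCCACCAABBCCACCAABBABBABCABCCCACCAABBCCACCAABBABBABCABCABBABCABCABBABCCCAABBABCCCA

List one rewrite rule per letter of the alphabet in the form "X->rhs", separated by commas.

A->ABB, B->ABC, C->CCA

  step 3 ⇒ step 4: ABBABCABCABBABCCCAABBABCCCAABBABCABCABBABCCCAABBABCCCAABBABCABCABBABCCCACCACCAABBCCACCAABBCCACCAABBABBABCABC ⇒ ABB·ABC·ABC·ABB·ABC·CCA·ABB·ABC·CCA·ABB·ABC·ABC·ABB·ABC·CCA·CCA·CCA·ABB·ABB·ABC·ABC·ABB·ABC·CCA·CCA·CCA·ABB·ABB·ABC·ABC·ABB·ABC·CCA·ABB·ABC·CCA·ABB·ABC·ABC·ABB·ABC·CCA·CCA·CCA·ABB·ABB·ABC·ABC·ABB·ABC·CCA·CCA·CCA·ABB·ABB·ABC·ABC·ABB·ABC·CCA·ABB·ABC·CCA·ABB·ABC·ABC·ABB·ABC·CCA·CCA·CCA·ABB·CCA·CCA·ABB·CCA·CCA·ABB·ABB·ABC·ABC·CCA·CCA·ABB·CCA·CCA·ABB·ABB·ABC·ABC·CCA·CCA·ABB·CCA·CCA·ABB·ABB·ABC·ABC·ABB·ABC·ABC·ABB·ABC·CCA·ABB·ABC·CCA
    A ↦ ABB
    B ↦ ABC
    C ↦ CCA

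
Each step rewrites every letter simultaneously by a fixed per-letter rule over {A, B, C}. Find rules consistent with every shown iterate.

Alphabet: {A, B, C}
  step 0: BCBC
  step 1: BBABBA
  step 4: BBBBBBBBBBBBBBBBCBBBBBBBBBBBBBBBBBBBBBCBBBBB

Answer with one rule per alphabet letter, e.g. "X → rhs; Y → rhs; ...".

  step 0 ⇒ step 1: BCBC ⇒ BB·A·BB·A
    B ↦ BB
    C ↦ A
    A ↦ CB  (constrained at step 1)

A->CB, B->BB, C->A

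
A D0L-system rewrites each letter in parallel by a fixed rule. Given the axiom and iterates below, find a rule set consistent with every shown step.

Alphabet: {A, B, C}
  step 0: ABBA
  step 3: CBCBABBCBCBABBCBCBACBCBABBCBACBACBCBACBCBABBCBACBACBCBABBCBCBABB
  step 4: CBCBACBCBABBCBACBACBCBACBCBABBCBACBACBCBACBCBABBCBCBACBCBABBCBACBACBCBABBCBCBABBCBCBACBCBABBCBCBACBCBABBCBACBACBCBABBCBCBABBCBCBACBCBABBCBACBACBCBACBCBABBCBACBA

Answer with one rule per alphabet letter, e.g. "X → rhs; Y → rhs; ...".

  step 3 ⇒ step 4: CBCBABBCBCBABBCBCBACBCBABBCBACBACBCBACBCBABBCBACBACBCBABBCBCBABB ⇒ CB·CBA·CB·CBA·BB·CBA·CBA·CB·CBA·CB·CBA·BB·CBA·CBA·CB·CBA·CB·CBA·BB·CB·CBA·CB·CBA·BB·CBA·CBA·CB·CBA·BB·CB·CBA·BB·CB·CBA·CB·CBA·BB·CB·CBA·CB·CBA·BB·CBA·CBA·CB·CBA·BB·CB·CBA·BB·CB·CBA·CB·CBA·BB·CBA·CBA·CB·CBA·CB·CBA·BB·CBA·CBA
    A ↦ BB
    B ↦ CBA
    C ↦ CB

A->BB, B->CBA, C->CB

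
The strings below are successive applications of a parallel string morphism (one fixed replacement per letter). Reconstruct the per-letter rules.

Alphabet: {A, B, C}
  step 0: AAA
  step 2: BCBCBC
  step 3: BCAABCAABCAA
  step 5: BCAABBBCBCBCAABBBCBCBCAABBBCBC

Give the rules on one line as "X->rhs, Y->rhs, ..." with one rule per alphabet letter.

A->B, B->BC, C->AA

  step 2 ⇒ step 3: BCBCBC ⇒ BC·AA·BC·AA·BC·AA
    B ↦ BC
    C ↦ AA
    A ↦ B  (constrained at step 0)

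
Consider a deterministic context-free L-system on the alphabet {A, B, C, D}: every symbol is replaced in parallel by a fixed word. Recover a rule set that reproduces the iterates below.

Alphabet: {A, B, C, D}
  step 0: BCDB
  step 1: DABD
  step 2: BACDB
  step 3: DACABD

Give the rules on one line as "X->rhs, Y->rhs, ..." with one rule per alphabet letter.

  step 2 ⇒ step 3: BACDB ⇒ D·AC·A·B·D
    A ↦ AC
    B ↦ D
    C ↦ A
    D ↦ B

A->AC, B->D, C->A, D->B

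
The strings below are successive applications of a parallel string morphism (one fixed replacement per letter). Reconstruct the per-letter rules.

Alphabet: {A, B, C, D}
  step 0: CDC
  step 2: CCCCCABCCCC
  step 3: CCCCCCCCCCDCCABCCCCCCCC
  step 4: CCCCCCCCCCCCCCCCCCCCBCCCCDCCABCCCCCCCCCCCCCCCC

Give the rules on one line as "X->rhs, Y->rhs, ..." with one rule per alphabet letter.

  step 3 ⇒ step 4: CCCCCCCCCCDCCABCCCCCCCC ⇒ CC·CC·CC·CC·CC·CC·CC·CC·CC·CC·B·CC·CC·DC·CAB·CC·CC·CC·CC·CC·CC·CC·CC
    A ↦ DC
    B ↦ CAB
    C ↦ CC
    D ↦ B

A->DC, B->CAB, C->CC, D->B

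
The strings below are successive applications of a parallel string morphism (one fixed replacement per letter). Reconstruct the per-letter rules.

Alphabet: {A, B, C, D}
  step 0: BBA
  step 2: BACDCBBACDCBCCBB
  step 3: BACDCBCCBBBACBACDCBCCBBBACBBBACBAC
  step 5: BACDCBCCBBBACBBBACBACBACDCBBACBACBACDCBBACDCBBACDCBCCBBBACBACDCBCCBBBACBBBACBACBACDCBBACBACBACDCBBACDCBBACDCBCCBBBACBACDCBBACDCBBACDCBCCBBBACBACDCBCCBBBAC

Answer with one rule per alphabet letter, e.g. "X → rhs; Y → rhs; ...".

  step 2 ⇒ step 3: BACDCBBACDCBCCBB ⇒ BAC·DC·B·CCB·B·BAC·BAC·DC·B·CCB·B·BAC·B·B·BAC·BAC
    A ↦ DC
    B ↦ BAC
    C ↦ B
    D ↦ CCB

A->DC, B->BAC, C->B, D->CCB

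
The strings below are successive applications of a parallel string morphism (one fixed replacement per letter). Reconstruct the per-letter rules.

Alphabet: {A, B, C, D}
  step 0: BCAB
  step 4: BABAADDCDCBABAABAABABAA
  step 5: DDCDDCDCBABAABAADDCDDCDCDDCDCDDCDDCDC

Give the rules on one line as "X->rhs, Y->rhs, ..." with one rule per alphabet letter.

A->DC, B->D, C->A, D->BA

  step 4 ⇒ step 5: BABAADDCDCBABAABAABABAA ⇒ D·DC·D·DC·DC·BA·BA·A·BA·A·D·DC·D·DC·DC·D·DC·DC·D·DC·D·DC·DC
    A ↦ DC
    B ↦ D
    C ↦ A
    D ↦ BA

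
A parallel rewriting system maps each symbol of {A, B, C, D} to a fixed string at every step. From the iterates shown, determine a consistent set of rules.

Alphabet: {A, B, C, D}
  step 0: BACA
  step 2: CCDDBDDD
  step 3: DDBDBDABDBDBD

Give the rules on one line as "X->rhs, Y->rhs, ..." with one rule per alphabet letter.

A->CC, B->A, C->D, D->BD

  step 2 ⇒ step 3: CCDDBDDD ⇒ D·D·BD·BD·A·BD·BD·BD
    B ↦ A
    C ↦ D
    D ↦ BD
    A ↦ CC  (constrained at step 0)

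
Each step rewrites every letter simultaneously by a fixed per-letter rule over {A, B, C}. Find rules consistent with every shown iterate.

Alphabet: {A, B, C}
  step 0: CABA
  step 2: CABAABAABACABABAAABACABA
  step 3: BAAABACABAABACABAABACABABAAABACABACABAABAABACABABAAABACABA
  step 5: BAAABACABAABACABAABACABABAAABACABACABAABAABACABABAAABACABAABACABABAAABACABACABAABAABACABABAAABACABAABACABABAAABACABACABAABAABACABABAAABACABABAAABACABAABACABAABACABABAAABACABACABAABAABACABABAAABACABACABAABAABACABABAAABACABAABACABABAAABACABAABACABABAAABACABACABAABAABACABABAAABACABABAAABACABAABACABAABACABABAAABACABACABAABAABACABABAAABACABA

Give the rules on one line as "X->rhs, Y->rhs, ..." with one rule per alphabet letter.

  step 2 ⇒ step 3: CABAABAABACABABAAABACABA ⇒ BAA·ABA·C·ABA·ABA·C·ABA·ABA·C·ABA·BAA·ABA·C·ABA·C·ABA·ABA·ABA·C·ABA·BAA·ABA·C·ABA
    A ↦ ABA
    B ↦ C
    C ↦ BAA

A->ABA, B->C, C->BAA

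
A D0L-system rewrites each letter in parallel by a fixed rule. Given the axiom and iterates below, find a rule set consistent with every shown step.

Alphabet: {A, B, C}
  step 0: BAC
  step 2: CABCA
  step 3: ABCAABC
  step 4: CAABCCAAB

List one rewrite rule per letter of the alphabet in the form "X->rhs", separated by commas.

A->C, B->A, C->AB

  step 3 ⇒ step 4: ABCAABC ⇒ C·A·AB·C·C·A·AB
    A ↦ C
    B ↦ A
    C ↦ AB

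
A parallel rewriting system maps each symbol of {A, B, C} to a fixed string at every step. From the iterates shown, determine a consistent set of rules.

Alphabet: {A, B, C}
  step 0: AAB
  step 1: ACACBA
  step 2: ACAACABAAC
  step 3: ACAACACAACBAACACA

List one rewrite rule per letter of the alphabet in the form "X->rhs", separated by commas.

A->AC, B->BA, C->A

  step 2 ⇒ step 3: ACAACABAAC ⇒ AC·A·AC·AC·A·AC·BA·AC·AC·A
    A ↦ AC
    B ↦ BA
    C ↦ A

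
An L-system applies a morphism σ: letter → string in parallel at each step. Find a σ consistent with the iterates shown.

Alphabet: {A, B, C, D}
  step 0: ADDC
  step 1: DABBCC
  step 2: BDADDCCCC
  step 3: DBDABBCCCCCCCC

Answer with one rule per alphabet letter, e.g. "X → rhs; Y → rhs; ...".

  step 2 ⇒ step 3: BDADDCCCC ⇒ D·B·DA·B·B·CC·CC·CC·CC
    A ↦ DA
    B ↦ D
    C ↦ CC
    D ↦ B

A->DA, B->D, C->CC, D->B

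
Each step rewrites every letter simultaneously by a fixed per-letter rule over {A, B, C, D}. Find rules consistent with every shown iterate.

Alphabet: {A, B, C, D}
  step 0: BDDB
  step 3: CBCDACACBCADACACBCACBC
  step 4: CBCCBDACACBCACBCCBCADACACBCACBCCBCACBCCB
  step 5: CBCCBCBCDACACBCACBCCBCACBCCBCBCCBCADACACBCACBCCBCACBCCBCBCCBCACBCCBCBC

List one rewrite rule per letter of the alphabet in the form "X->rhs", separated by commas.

A->CA, B->C, C->CB, D->DA

  step 4 ⇒ step 5: CBCCBDACACBCACBCCBCADACACBCACBCCBCACBCCB ⇒ CB·C·CB·CB·C·DA·CA·CB·CA·CB·C·CB·CA·CB·C·CB·CB·C·CB·CA·DA·CA·CB·CA·CB·C·CB·CA·CB·C·CB·CB·C·CB·CA·CB·C·CB·CB·C
    A ↦ CA
    B ↦ C
    C ↦ CB
    D ↦ DA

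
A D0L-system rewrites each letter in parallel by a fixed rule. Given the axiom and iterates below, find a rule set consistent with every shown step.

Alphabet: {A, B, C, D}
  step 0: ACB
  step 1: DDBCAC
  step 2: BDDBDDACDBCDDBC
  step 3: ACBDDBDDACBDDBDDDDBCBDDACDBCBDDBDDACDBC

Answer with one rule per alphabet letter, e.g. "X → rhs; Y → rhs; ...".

A->D, B->AC, C->DBC, D->BDD

  step 2 ⇒ step 3: BDDBDDACDBCDDBC ⇒ AC·BDD·BDD·AC·BDD·BDD·D·DBC·BDD·AC·DBC·BDD·BDD·AC·DBC
    A ↦ D
    B ↦ AC
    C ↦ DBC
    D ↦ BDD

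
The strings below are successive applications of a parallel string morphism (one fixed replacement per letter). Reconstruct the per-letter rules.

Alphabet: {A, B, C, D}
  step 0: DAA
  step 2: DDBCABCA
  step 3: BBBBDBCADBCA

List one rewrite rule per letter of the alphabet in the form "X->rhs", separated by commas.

  step 2 ⇒ step 3: DDBCABCA ⇒ BB·BB·D·B·CA·D·B·CA
    A ↦ CA
    B ↦ D
    C ↦ B
    D ↦ BB

A->CA, B->D, C->B, D->BB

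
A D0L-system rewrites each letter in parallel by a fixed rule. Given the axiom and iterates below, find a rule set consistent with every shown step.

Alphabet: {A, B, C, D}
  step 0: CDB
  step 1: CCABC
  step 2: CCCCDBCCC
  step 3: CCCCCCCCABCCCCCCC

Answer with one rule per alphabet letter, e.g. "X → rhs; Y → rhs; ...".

  step 2 ⇒ step 3: CCCCDBCCC ⇒ CC·CC·CC·CC·A·BC·CC·CC·CC
    B ↦ BC
    C ↦ CC
    D ↦ A
  step 1 ⇒ step 2: CCABC ⇒ CC·CC·D·BC·CC
    A ↦ D

A->D, B->BC, C->CC, D->A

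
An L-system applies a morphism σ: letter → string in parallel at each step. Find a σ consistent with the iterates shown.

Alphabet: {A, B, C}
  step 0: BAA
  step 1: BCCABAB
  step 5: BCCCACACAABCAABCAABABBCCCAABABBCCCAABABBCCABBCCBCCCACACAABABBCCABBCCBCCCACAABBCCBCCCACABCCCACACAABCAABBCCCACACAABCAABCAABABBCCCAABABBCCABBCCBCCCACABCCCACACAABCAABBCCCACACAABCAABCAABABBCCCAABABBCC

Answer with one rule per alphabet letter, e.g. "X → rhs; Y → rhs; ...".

  step 0 ⇒ step 1: BAA ⇒ BCC·AB·AB
    A ↦ AB
    B ↦ BCC
    C ↦ CA  (constrained at step 1)

A->AB, B->BCC, C->CA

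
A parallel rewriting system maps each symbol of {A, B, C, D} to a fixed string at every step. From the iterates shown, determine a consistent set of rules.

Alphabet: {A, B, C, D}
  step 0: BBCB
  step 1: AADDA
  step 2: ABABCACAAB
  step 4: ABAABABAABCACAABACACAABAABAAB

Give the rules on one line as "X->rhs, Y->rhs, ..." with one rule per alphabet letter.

  step 1 ⇒ step 2: AADDA ⇒ AB·AB·CA·CA·AB
    A ↦ AB
    D ↦ CA
  step 0 ⇒ step 1: BBCB ⇒ A·A·DD·A
    B ↦ A
  step 0 ⇒ step 1: BBCB ⇒ A·A·DD·A
    C ↦ DD

A->AB, B->A, C->DD, D->CA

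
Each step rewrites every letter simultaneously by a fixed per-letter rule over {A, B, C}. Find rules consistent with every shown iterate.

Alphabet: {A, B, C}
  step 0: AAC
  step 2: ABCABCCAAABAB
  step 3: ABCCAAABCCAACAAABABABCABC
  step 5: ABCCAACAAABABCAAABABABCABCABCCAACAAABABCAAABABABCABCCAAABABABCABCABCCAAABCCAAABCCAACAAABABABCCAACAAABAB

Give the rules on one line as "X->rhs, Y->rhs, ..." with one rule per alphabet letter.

A->AB, B->C, C->CAA

  step 2 ⇒ step 3: ABCABCCAAABAB ⇒ AB·C·CAA·AB·C·CAA·CAA·AB·AB·AB·C·AB·C
    A ↦ AB
    B ↦ C
    C ↦ CAA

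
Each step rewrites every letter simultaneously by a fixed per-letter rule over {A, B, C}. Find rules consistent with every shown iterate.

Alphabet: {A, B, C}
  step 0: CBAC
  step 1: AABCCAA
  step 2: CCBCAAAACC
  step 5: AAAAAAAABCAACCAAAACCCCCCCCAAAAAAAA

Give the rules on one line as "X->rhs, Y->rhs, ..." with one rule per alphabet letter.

A->C, B->BC, C->AA

  step 1 ⇒ step 2: AABCCAA ⇒ C·C·BC·AA·AA·C·C
    A ↦ C
    B ↦ BC
    C ↦ AA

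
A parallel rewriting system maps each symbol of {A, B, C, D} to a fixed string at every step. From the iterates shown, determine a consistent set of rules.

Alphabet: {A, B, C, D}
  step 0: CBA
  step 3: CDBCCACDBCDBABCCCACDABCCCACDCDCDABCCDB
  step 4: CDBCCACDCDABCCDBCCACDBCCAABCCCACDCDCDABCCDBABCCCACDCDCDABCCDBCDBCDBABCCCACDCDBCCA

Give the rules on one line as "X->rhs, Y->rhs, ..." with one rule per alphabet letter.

A->ABC, B->CCA, C->CD, D->B

  step 3 ⇒ step 4: CDBCCACDBCDBABCCCACDABCCCACDCDCDABCCDB ⇒ CD·B·CCA·CD·CD·ABC·CD·B·CCA·CD·B·CCA·ABC·CCA·CD·CD·CD·ABC·CD·B·ABC·CCA·CD·CD·CD·ABC·CD·B·CD·B·CD·B·ABC·CCA·CD·CD·B·CCA
    A ↦ ABC
    B ↦ CCA
    C ↦ CD
    D ↦ B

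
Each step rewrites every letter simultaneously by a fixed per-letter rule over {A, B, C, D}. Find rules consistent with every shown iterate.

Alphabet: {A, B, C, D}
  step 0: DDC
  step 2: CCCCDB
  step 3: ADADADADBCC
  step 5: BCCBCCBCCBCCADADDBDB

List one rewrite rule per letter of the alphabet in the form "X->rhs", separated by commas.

A->D, B->CC, C->AD, D->B

  step 2 ⇒ step 3: CCCCDB ⇒ AD·AD·AD·AD·B·CC
    B ↦ CC
    C ↦ AD
    D ↦ B
    A ↦ D  (constrained at step 3)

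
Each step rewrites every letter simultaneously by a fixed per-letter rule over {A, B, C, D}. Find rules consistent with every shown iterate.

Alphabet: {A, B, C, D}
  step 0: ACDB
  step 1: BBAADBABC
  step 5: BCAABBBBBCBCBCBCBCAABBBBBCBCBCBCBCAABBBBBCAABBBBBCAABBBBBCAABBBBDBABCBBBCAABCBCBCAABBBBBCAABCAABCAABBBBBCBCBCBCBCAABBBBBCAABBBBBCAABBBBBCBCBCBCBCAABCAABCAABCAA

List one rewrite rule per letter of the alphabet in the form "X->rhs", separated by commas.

  step 0 ⇒ step 1: ACDB ⇒ BB·AA·DBA·BC
    A ↦ BB
    B ↦ BC
    C ↦ AA
    D ↦ DBA

A->BB, B->BC, C->AA, D->DBA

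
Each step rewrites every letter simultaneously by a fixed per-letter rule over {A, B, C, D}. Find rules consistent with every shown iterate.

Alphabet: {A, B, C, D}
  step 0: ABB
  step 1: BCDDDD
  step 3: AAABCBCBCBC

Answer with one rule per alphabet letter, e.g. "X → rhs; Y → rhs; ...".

A->BC, B->DD, C->D, D->A

  step 0 ⇒ step 1: ABB ⇒ BC·DD·DD
    A ↦ BC
    B ↦ DD
    C ↦ D  (constrained at step 1)
    D ↦ A  (constrained at step 1)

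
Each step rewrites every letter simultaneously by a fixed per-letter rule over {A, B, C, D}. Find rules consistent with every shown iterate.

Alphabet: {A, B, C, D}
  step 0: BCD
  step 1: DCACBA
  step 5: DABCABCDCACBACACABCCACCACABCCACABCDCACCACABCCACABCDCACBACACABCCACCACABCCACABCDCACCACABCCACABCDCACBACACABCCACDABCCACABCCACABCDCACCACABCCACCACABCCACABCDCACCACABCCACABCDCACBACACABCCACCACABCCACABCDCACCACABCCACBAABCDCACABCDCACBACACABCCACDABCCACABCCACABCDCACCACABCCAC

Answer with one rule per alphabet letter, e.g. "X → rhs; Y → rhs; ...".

A->ABC, B->D, C->CAC, D->BA

  step 0 ⇒ step 1: BCD ⇒ D·CAC·BA
    B ↦ D
    C ↦ CAC
    D ↦ BA
    A ↦ ABC  (constrained at step 1)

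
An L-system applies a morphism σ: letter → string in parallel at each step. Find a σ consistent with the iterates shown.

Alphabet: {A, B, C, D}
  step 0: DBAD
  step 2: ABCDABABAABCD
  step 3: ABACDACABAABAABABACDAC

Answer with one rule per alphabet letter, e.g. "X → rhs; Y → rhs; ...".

A->AB, B->A, C->CD, D->AC

  step 2 ⇒ step 3: ABCDABABAABCD ⇒ AB·A·CD·AC·AB·A·AB·A·AB·AB·A·CD·AC
    A ↦ AB
    B ↦ A
    C ↦ CD
    D ↦ AC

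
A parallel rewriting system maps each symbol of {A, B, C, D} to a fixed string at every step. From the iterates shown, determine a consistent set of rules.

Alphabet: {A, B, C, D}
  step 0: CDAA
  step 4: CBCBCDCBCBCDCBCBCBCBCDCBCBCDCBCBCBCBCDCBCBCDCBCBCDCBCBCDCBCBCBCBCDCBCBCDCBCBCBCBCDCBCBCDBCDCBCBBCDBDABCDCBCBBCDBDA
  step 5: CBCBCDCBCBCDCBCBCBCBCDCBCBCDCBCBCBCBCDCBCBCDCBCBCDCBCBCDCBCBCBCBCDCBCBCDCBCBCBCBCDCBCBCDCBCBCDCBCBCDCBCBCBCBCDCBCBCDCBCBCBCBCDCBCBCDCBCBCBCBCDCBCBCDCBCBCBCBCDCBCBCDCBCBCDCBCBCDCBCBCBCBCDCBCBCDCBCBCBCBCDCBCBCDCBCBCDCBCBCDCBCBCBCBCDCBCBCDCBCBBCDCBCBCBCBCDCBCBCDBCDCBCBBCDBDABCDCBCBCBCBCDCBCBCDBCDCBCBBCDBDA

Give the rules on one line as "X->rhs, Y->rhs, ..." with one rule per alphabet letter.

  step 4 ⇒ step 5: CBCBCDCBCBCDCBCBCBCBCDCBCBCDCBCBCBCBCDCBCBCDCBCBCDCBCBCDCBCBCBCBCDCBCBCDCBCBCBCBCDCBCBCDBCDCBCBBCDBDABCDCBCBBCDBDA ⇒ CBC·BCD·CBC·BCD·CBC·B·CBC·BCD·CBC·BCD·CBC·B·CBC·BCD·CBC·BCD·CBC·BCD·CBC·BCD·CBC·B·CBC·BCD·CBC·BCD·CBC·B·CBC·BCD·CBC·BCD·CBC·BCD·CBC·BCD·CBC·B·CBC·BCD·CBC·BCD·CBC·B·CBC·BCD·CBC·BCD·CBC·B·CBC·BCD·CBC·BCD·CBC·B·CBC·BCD·CBC·BCD·CBC·BCD·CBC·BCD·CBC·B·CBC·BCD·CBC·BCD·CBC·B·CBC·BCD·CBC·BCD·CBC·BCD·CBC·BCD·CBC·B·CBC·BCD·CBC·BCD·CBC·B·BCD·CBC·B·CBC·BCD·CBC·BCD·BCD·CBC·B·BCD·B·DA·BCD·CBC·B·CBC·BCD·CBC·BCD·BCD·CBC·B·BCD·B·DA
    A ↦ DA
    B ↦ BCD
    C ↦ CBC
    D ↦ B

A->DA, B->BCD, C->CBC, D->B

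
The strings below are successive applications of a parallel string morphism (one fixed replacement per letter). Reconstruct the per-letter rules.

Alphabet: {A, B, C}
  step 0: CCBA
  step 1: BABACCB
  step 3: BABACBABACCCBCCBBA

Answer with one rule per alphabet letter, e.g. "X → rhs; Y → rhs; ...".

A->CB, B->C, C->BA

  step 0 ⇒ step 1: CCBA ⇒ BA·BA·C·CB
    A ↦ CB
    B ↦ C
    C ↦ BA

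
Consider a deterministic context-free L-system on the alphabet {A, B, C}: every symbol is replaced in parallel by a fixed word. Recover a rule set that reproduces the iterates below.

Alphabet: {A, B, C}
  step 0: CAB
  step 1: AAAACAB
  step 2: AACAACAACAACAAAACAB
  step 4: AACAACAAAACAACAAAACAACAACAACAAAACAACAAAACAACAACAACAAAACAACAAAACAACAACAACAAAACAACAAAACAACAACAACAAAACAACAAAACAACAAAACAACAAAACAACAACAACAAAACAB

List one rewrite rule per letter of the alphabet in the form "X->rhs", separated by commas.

  step 1 ⇒ step 2: AAAACAB ⇒ AAC·AAC·AAC·AAC·AA·AAC·AB
    A ↦ AAC
    B ↦ AB
    C ↦ AA

A->AAC, B->AB, C->AA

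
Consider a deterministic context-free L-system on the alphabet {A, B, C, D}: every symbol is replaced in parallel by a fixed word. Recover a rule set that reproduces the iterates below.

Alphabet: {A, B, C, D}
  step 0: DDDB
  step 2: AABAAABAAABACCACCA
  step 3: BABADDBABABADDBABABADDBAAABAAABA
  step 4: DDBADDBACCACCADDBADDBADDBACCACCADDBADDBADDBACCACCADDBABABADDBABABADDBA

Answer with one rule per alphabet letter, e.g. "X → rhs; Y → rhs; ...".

  step 3 ⇒ step 4: BABADDBABABADDBABABADDBAAABAAABA ⇒ DD·BA·DD·BA·CCA·CCA·DD·BA·DD·BA·DD·BA·CCA·CCA·DD·BA·DD·BA·DD·BA·CCA·CCA·DD·BA·BA·BA·DD·BA·BA·BA·DD·BA
    A ↦ BA
    B ↦ DD
    D ↦ CCA
  step 2 ⇒ step 3: AABAAABAAABACCACCA ⇒ BA·BA·DD·BA·BA·BA·DD·BA·BA·BA·DD·BA·A·A·BA·A·A·BA
    C ↦ A

A->BA, B->DD, C->A, D->CCA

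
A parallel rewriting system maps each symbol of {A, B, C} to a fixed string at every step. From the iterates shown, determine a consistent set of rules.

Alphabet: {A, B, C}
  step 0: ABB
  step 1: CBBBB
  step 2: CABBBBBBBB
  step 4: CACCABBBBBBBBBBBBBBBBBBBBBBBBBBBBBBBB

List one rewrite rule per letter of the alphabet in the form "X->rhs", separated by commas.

A->C, B->BB, C->CA

  step 1 ⇒ step 2: CBBBB ⇒ CA·BB·BB·BB·BB
    B ↦ BB
    C ↦ CA
  step 0 ⇒ step 1: ABB ⇒ C·BB·BB
    A ↦ C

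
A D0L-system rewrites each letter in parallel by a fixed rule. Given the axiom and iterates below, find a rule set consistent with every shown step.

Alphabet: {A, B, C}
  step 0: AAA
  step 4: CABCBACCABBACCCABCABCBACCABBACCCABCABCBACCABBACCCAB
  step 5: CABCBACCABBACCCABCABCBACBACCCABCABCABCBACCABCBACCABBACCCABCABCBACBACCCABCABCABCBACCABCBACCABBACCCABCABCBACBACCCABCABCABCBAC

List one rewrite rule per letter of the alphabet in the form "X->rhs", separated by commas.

A->C, B->BAC, C->CAB

  step 4 ⇒ step 5: CABCBACCABBACCCABCABCBACCABBACCCABCABCBACCABBACCCAB ⇒ CAB·C·BAC·CAB·BAC·C·CAB·CAB·C·BAC·BAC·C·CAB·CAB·CAB·C·BAC·CAB·C·BAC·CAB·BAC·C·CAB·CAB·C·BAC·BAC·C·CAB·CAB·CAB·C·BAC·CAB·C·BAC·CAB·BAC·C·CAB·CAB·C·BAC·BAC·C·CAB·CAB·CAB·C·BAC
    A ↦ C
    B ↦ BAC
    C ↦ CAB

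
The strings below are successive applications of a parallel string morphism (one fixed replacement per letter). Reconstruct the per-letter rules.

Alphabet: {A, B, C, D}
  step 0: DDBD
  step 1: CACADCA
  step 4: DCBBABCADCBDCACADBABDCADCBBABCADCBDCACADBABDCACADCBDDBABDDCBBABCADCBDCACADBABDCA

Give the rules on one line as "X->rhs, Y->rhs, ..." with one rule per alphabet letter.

A->BAB, B->D, C->DCB, D->CA

  step 0 ⇒ step 1: DDBD ⇒ CA·CA·D·CA
    B ↦ D
    D ↦ CA
    A ↦ BAB  (constrained at step 1)
    C ↦ DCB  (constrained at step 1)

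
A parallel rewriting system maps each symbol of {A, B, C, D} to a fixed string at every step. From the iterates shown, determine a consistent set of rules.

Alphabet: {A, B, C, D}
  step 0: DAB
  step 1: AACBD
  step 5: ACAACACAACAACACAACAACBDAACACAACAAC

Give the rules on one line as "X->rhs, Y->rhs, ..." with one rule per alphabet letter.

A->AC, B->BD, C->A, D->A

  step 0 ⇒ step 1: DAB ⇒ A·AC·BD
    A ↦ AC
    B ↦ BD
    D ↦ A
    C ↦ A  (constrained at step 1)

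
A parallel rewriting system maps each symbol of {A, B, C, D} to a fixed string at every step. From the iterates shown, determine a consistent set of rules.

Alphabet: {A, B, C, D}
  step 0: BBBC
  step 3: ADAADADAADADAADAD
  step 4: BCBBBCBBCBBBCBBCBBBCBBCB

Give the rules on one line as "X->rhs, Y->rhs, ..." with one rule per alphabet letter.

  step 3 ⇒ step 4: ADAADADAADADAADAD ⇒ B·CB·B·B·CB·B·CB·B·B·CB·B·CB·B·B·CB·B·CB
    A ↦ B
    D ↦ CB
    B ↦ AD  (constrained at step 0)
    C ↦ A  (constrained at step 0)

A->B, B->AD, C->A, D->CB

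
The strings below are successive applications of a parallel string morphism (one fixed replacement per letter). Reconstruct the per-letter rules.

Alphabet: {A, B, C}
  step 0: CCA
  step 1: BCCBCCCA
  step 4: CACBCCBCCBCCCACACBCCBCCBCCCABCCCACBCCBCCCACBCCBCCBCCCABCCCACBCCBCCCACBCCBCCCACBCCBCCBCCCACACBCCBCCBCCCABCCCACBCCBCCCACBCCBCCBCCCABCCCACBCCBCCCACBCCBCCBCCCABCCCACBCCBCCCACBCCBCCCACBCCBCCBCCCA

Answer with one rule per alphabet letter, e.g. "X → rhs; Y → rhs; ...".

  step 0 ⇒ step 1: CCA ⇒ BCC·BCC·CA
    A ↦ CA
    C ↦ BCC
    B ↦ CAC  (constrained at step 1)

A->CA, B->CAC, C->BCC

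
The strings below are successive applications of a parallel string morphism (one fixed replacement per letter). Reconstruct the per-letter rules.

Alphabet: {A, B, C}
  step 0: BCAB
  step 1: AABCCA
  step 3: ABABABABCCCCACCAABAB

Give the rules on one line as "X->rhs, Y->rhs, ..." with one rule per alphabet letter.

  step 0 ⇒ step 1: BCAB ⇒ A·AB·CC·A
    A ↦ CC
    B ↦ A
    C ↦ AB

A->CC, B->A, C->AB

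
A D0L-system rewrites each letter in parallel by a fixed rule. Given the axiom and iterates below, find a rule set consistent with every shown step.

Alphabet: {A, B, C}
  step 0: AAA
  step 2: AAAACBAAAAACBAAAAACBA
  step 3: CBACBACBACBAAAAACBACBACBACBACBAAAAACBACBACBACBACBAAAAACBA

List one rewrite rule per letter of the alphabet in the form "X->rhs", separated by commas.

  step 2 ⇒ step 3: AAAACBAAAAACBAAAAACBA ⇒ CBA·CBA·CBA·CBA·AAA·A·CBA·CBA·CBA·CBA·CBA·AAA·A·CBA·CBA·CBA·CBA·CBA·AAA·A·CBA
    A ↦ CBA
    B ↦ A
    C ↦ AAA

A->CBA, B->A, C->AAA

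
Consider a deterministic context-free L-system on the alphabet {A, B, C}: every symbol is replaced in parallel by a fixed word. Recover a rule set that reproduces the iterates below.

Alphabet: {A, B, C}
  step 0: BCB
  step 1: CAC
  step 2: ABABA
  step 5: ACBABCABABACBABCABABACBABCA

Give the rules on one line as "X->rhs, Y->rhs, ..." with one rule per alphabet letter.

  step 1 ⇒ step 2: CAC ⇒ A·BAB·A
    A ↦ BAB
    C ↦ A
  step 0 ⇒ step 1: BCB ⇒ C·A·C
    B ↦ C

A->BAB, B->C, C->A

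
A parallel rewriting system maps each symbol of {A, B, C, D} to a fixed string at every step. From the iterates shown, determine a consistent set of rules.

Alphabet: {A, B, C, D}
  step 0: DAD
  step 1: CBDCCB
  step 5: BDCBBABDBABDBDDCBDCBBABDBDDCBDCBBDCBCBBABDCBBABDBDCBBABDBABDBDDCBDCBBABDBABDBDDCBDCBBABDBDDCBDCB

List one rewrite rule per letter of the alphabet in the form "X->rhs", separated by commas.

A->DC, B->BD, C->BA, D->CB

  step 0 ⇒ step 1: DAD ⇒ CB·DC·CB
    A ↦ DC
    D ↦ CB
    B ↦ BD  (constrained at step 1)
    C ↦ BA  (constrained at step 1)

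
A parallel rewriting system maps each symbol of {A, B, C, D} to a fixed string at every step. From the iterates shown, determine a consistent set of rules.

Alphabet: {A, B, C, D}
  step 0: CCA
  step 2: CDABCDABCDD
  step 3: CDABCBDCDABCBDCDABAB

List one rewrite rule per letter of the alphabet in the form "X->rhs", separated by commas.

  step 2 ⇒ step 3: CDABCDABCDD ⇒ CD·AB·CB·D·CD·AB·CB·D·CD·AB·AB
    A ↦ CB
    B ↦ D
    C ↦ CD
    D ↦ AB

A->CB, B->D, C->CD, D->AB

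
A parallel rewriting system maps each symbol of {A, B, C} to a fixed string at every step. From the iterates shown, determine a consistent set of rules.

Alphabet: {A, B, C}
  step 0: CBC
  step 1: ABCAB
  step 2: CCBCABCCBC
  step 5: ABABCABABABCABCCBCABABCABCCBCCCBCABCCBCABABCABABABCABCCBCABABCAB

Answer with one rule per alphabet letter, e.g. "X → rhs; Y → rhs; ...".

A->CCB, B->C, C->AB

  step 1 ⇒ step 2: ABCAB ⇒ CCB·C·AB·CCB·C
    A ↦ CCB
    B ↦ C
    C ↦ AB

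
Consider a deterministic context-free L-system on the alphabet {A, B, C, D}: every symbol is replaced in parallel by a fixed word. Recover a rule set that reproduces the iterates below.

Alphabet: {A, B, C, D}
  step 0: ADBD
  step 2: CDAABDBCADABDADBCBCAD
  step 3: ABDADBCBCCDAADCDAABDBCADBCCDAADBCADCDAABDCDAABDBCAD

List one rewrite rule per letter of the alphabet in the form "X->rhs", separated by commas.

A->BC, B->CDA, C->ABD, D->AD

  step 2 ⇒ step 3: CDAABDBCADABDADBCBCAD ⇒ ABD·AD·BC·BC·CDA·AD·CDA·ABD·BC·AD·BC·CDA·AD·BC·AD·CDA·ABD·CDA·ABD·BC·AD
    A ↦ BC
    B ↦ CDA
    C ↦ ABD
    D ↦ AD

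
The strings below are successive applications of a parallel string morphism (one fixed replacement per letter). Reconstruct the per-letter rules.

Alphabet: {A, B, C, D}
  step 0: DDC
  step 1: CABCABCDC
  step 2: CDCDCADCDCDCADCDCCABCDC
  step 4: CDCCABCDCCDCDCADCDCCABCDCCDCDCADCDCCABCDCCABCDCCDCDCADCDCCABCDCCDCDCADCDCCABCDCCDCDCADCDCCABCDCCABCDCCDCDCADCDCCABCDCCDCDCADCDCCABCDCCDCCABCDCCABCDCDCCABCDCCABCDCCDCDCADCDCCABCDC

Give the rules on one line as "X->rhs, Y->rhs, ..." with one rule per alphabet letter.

A->DC, B->AD, C->CDC, D->CAB

  step 1 ⇒ step 2: CABCABCDC ⇒ CDC·DC·AD·CDC·DC·AD·CDC·CAB·CDC
    A ↦ DC
    B ↦ AD
    C ↦ CDC
    D ↦ CAB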